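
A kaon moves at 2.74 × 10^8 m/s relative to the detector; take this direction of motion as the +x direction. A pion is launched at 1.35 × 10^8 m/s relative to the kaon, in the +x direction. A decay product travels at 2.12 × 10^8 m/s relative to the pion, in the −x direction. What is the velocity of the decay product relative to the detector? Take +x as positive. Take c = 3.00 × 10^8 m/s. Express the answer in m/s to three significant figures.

+2.45 × 10^8 m/s

Apply u = (u' + v)/(1 + u'v/c²) successively, working outward toward the detector.
(Dividing each given speed by c = 3.00 × 10^8 m/s to work in units of c.)
Start: velocity of the kaon relative to the detector = 0.9133c.
Compose with the pion (u' = 0.450 in the kaon frame): u_1 = (0.450 + 0.913) / (1 + 0.450·0.913) = 1.3633/1.4110 = 0.9662.
Compose with the decay product (u' = -0.707 in the pion frame): u_2 = (-0.707 + 0.966) / (1 + (-0.707)·0.966) = 0.2596/0.3172 = 0.8182.
So u = 0.8182 × 3.00 × 10^8 m/s.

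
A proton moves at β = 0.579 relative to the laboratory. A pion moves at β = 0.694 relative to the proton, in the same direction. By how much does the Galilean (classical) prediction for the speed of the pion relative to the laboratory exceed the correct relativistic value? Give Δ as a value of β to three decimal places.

Δ = 0.365

Galilean: u_cl = 0.694 + 0.579 = 1.2730.
Relativistic: u_rel = (0.694 + 0.579) / (1 + 0.694·0.579) = 1.2730/1.4018 = 0.9081.
Δ = 1.2730 − 0.9081 = 0.3649.
(The classical prediction exceeds c; the relativistic result does not.)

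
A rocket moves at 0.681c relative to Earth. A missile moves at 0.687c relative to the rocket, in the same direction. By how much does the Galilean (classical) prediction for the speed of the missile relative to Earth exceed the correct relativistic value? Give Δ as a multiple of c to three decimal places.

Galilean: u_cl = 0.687 + 0.681 = 1.3680.
Relativistic: u_rel = (0.687 + 0.681) / (1 + 0.687·0.681) = 1.3680/1.4678 = 0.9320.
Δ = 1.3680 − 0.9320 = 0.4360.
(The classical prediction exceeds c; the relativistic result does not.)

Δ = 0.436c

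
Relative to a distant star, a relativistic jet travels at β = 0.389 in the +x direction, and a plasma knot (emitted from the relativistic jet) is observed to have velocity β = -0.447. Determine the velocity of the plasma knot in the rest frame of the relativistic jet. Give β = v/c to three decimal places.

Invert the composition law: u' = (u − v)/(1 − uv/c²).
u' = (-0.447 − 0.389) / (1 − (-0.447)(0.389)) = -0.8360/1.1739 = -0.7122.

β = -0.712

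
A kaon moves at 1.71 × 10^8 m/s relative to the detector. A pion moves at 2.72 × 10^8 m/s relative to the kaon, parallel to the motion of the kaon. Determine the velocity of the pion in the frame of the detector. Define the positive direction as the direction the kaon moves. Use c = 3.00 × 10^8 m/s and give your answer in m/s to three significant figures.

In units of c (dividing by 3.00 × 10^8 m/s): v = 0.570, u' = 0.907.
u = (u' + v)/(1 + u'v/c²):
u = (0.907 + 0.570) / (1 + 0.907·0.570) = 1.4767/1.5168 = 0.9735
(Galilean addition would give +1.477c, exceeding c.)
Converting back: u = 0.9735 × 3.00 × 10^8 m/s.

2.92 × 10^8 m/s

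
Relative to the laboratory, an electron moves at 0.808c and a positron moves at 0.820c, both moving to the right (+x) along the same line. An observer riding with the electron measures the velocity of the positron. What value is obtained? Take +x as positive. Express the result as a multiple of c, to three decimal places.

β_A = 0.808, β_B = 0.820.
Transform to A's frame with the inverse velocity-addition law: u' = (u − v)/(1 − uv/c²), taking u = β_B and v = β_A.
u' = (0.820 − 0.808) / (1 − (0.808)(0.820)) = 0.0120/0.3374 = 0.0356.

+0.036c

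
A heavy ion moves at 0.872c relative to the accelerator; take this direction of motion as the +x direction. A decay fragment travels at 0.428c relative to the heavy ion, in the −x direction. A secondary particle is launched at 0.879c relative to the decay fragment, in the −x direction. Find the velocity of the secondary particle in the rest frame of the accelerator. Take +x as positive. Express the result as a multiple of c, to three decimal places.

-0.452c

Apply u = (u' + v)/(1 + u'v/c²) successively, working outward toward the accelerator.
Start: velocity of the heavy ion relative to the accelerator = 0.8720c.
Compose with the decay fragment (u' = -0.428 in the heavy ion frame): u_1 = (-0.428 + 0.872) / (1 + (-0.428)·0.872) = 0.4440/0.6268 = 0.7084.
Compose with the secondary particle (u' = -0.879 in the decay fragment frame): u_2 = (-0.879 + 0.708) / (1 + (-0.879)·0.708) = -0.1706/0.3773 = -0.4522.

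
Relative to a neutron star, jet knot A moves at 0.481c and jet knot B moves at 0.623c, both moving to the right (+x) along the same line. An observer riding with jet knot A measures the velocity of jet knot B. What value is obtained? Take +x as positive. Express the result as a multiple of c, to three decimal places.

β_A = 0.481, β_B = 0.623.
Transform to A's frame with the inverse velocity-addition law: u' = (u − v)/(1 − uv/c²), taking u = β_B and v = β_A.
u' = (0.623 − 0.481) / (1 − (0.481)(0.623)) = 0.1420/0.7003 = 0.2028.

+0.203c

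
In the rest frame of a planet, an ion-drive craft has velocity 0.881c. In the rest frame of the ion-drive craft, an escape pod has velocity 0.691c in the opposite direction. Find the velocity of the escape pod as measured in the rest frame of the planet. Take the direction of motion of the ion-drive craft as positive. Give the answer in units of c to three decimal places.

+0.486c

With v = 0.881 and u' = -0.691 (in units of c),
u = (u' + v)/(1 + u'v/c²):
u = (-0.691 + 0.881) / (1 + (-0.691)·0.881) = 0.1900/0.3912 = 0.4856
(Galilean addition would give +0.190c.)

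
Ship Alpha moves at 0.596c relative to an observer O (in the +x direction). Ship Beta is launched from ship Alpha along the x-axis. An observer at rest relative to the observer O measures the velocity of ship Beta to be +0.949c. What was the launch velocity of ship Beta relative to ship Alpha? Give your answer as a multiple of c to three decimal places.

+0.813c

Invert the composition law: u' = (u − v)/(1 − uv/c²).
u' = (0.949 − 0.596) / (1 − (0.949)(0.596)) = 0.3530/0.4344 = 0.8126.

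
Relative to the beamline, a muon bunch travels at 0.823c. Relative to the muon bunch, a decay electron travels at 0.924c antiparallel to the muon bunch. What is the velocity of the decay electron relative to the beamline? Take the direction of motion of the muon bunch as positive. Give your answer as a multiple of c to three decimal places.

-0.422c

With v = 0.823 and u' = -0.924 (in units of c),
u = (u' + v)/(1 + u'v/c²):
u = (-0.924 + 0.823) / (1 + (-0.924)·0.823) = -0.1010/0.2395 = -0.4216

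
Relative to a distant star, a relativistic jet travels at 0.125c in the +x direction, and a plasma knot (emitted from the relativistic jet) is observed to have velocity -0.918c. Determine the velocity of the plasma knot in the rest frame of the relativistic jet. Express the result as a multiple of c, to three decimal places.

Invert the composition law: u' = (u − v)/(1 − uv/c²).
u' = (-0.918 − 0.125) / (1 − (-0.918)(0.125)) = -1.0430/1.1147 = -0.9356.

-0.936c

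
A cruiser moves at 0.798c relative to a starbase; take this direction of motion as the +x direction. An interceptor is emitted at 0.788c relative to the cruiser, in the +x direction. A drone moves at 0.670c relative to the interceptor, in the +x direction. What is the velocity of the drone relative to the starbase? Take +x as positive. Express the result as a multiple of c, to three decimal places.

Apply u = (u' + v)/(1 + u'v/c²) successively, working outward toward the starbase.
Start: velocity of the cruiser relative to the starbase = 0.7980c.
Compose with the interceptor (u' = 0.788 in the cruiser frame): u_1 = (0.788 + 0.798) / (1 + 0.788·0.798) = 1.5860/1.6288 = 0.9737.
Compose with the drone (u' = 0.670 in the interceptor frame): u_2 = (0.670 + 0.974) / (1 + 0.670·0.974) = 1.6437/1.6524 = 0.9947.

0.995c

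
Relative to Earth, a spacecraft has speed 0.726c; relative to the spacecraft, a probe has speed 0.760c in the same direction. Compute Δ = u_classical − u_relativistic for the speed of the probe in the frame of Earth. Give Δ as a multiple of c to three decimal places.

Δ = 0.528c

Galilean: u_cl = 0.760 + 0.726 = 1.4860.
Relativistic: u_rel = (0.760 + 0.726) / (1 + 0.760·0.726) = 1.4860/1.5518 = 0.9576.
Δ = 1.4860 − 0.9576 = 0.5284.
(The classical prediction exceeds c; the relativistic result does not.)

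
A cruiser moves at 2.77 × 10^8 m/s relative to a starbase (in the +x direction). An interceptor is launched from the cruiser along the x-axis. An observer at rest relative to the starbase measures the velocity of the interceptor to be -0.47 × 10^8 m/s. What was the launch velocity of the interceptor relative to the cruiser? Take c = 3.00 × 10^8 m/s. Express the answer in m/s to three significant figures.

v = 0.923c, u = -0.157c.
Invert the composition law: u' = (u − v)/(1 − uv/c²).
u' = (-0.157 − 0.923) / (1 − (-0.157)(0.923)) = -1.0800/1.1447 = -0.9435.
u' = -0.9435 × 3.00 × 10^8 m/s.

-2.83 × 10^8 m/s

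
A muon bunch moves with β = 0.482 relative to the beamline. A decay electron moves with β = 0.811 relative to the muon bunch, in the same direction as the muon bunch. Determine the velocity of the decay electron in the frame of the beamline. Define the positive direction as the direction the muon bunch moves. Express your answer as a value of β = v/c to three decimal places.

With v = 0.482 and u' = 0.811 (in units of c),
u = (u' + v)/(1 + u'v/c²):
u = (0.811 + 0.482) / (1 + 0.811·0.482) = 1.2930/1.3909 = 0.9296
(Galilean addition would give +1.293c, exceeding c.)

β = 0.930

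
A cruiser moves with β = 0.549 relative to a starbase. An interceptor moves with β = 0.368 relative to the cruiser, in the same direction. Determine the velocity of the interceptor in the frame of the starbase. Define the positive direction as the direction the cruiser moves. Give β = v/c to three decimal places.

β = 0.763

With v = 0.549 and u' = 0.368 (in units of c),
u = (u' + v)/(1 + u'v/c²):
u = (0.368 + 0.549) / (1 + 0.368·0.549) = 0.9170/1.2020 = 0.7629
(Galilean addition would give +0.917c.)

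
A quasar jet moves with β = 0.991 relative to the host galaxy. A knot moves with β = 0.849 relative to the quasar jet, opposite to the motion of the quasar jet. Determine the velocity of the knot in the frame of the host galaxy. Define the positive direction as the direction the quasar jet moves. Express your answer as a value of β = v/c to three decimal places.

With v = 0.991 and u' = -0.849 (in units of c),
u = (u' + v)/(1 + u'v/c²):
u = (-0.849 + 0.991) / (1 + (-0.849)·0.991) = 0.1420/0.1586 = 0.8951

β = +0.895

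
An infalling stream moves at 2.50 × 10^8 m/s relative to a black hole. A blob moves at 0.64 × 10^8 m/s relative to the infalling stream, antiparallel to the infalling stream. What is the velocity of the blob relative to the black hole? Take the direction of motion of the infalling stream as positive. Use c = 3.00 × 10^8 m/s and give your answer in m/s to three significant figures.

+2.26 × 10^8 m/s

In units of c (dividing by 3.00 × 10^8 m/s): v = 0.833, u' = -0.213.
u = (u' + v)/(1 + u'v/c²):
u = (-0.213 + 0.833) / (1 + (-0.213)·0.833) = 0.6200/0.8222 = 0.7541
(Galilean addition would give +0.620c.)
Converting back: u = 0.7541 × 3.00 × 10^8 m/s.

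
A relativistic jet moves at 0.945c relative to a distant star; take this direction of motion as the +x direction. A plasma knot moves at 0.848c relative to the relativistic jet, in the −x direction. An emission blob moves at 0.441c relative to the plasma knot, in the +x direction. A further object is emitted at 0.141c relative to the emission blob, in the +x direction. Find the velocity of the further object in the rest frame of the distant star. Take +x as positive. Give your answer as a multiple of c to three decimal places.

Apply u = (u' + v)/(1 + u'v/c²) successively, working outward toward the distant star.
Start: velocity of the relativistic jet relative to the distant star = 0.9450c.
Compose with the plasma knot (u' = -0.848 in the relativistic jet frame): u_1 = (-0.848 + 0.945) / (1 + (-0.848)·0.945) = 0.0970/0.1986 = 0.4883.
Compose with the emission blob (u' = 0.441 in the plasma knot frame): u_2 = (0.441 + 0.488) / (1 + 0.441·0.488) = 0.9293/1.2153 = 0.7647.
Compose with the further object (u' = 0.141 in the emission blob frame): u_3 = (0.141 + 0.765) / (1 + 0.141·0.765) = 0.9057/1.1078 = 0.8175.

+0.818c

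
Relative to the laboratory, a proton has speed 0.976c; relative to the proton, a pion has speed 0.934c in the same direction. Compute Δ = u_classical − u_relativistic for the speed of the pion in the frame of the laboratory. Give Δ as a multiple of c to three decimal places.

Galilean: u_cl = 0.934 + 0.976 = 1.9100.
Relativistic: u_rel = (0.934 + 0.976) / (1 + 0.934·0.976) = 1.9100/1.9116 = 0.9992.
Δ = 1.9100 − 0.9992 = 0.9108.
(The classical prediction exceeds c; the relativistic result does not.)

Δ = 0.911c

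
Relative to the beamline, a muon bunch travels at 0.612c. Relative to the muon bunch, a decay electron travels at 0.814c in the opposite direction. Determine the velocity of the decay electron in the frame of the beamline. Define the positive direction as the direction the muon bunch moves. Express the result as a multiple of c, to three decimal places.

With v = 0.612 and u' = -0.814 (in units of c),
u = (u' + v)/(1 + u'v/c²):
u = (-0.814 + 0.612) / (1 + (-0.814)·0.612) = -0.2020/0.5018 = -0.4025

-0.403c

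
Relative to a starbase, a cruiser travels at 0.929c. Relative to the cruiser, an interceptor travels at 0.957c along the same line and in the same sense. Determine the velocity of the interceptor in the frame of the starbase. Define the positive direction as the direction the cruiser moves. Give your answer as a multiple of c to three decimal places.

With v = 0.929 and u' = 0.957 (in units of c),
u = (u' + v)/(1 + u'v/c²):
u = (0.957 + 0.929) / (1 + 0.957·0.929) = 1.8860/1.8891 = 0.9984
(Galilean addition would give +1.886c, exceeding c.)

0.998c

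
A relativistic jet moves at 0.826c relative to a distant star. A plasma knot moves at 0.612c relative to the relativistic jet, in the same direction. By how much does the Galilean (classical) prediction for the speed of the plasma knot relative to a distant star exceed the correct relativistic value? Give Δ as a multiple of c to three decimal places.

Δ = 0.483c

Galilean: u_cl = 0.612 + 0.826 = 1.4380.
Relativistic: u_rel = (0.612 + 0.826) / (1 + 0.612·0.826) = 1.4380/1.5055 = 0.9552.
Δ = 1.4380 − 0.9552 = 0.4828.
(The classical prediction exceeds c; the relativistic result does not.)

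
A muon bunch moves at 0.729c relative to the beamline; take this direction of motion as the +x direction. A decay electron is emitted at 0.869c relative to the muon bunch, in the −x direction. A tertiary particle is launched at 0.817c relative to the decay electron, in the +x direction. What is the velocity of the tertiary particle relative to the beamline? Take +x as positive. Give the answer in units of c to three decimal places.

Apply u = (u' + v)/(1 + u'v/c²) successively, working outward toward the beamline.
Start: velocity of the muon bunch relative to the beamline = 0.7290c.
Compose with the decay electron (u' = -0.869 in the muon bunch frame): u_1 = (-0.869 + 0.729) / (1 + (-0.869)·0.729) = -0.1400/0.3665 = -0.3820.
Compose with the tertiary particle (u' = 0.817 in the decay electron frame): u_2 = (0.817 + (-0.382)) / (1 + 0.817·(-0.382)) = 0.4350/0.6879 = 0.6324.

+0.632c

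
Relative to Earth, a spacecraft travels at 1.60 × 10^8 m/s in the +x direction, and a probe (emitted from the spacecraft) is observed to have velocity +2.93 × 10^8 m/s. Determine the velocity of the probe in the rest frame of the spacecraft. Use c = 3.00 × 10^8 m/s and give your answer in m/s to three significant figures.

+2.78 × 10^8 m/s

v = 0.533c, u = 0.977c.
Invert the composition law: u' = (u − v)/(1 − uv/c²).
u' = (0.977 − 0.533) / (1 − (0.977)(0.533)) = 0.4433/0.4791 = 0.9253.
u' = 0.9253 × 3.00 × 10^8 m/s.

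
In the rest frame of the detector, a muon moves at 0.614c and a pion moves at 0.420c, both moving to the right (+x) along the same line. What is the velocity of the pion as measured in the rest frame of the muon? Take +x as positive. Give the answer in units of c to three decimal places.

-0.261c

β_A = 0.614, β_B = 0.420.
Transform to A's frame with the inverse velocity-addition law: u' = (u − v)/(1 − uv/c²), taking u = β_B and v = β_A.
u' = (0.420 − 0.614) / (1 − (0.614)(0.420)) = -0.1940/0.7421 = -0.2614.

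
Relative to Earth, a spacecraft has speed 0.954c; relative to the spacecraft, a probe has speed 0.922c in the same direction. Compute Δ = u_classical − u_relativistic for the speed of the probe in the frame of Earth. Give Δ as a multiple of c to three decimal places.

Δ = 0.878c

Galilean: u_cl = 0.922 + 0.954 = 1.8760.
Relativistic: u_rel = (0.922 + 0.954) / (1 + 0.922·0.954) = 1.8760/1.8796 = 0.9981.
Δ = 1.8760 − 0.9981 = 0.8779.
(The classical prediction exceeds c; the relativistic result does not.)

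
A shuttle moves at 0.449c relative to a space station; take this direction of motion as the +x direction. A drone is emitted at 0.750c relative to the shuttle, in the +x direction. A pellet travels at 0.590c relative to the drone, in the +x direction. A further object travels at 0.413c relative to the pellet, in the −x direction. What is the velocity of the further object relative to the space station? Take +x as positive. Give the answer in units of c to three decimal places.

+0.935c

Apply u = (u' + v)/(1 + u'v/c²) successively, working outward toward the space station.
Start: velocity of the shuttle relative to the space station = 0.4490c.
Compose with the drone (u' = 0.750 in the shuttle frame): u_1 = (0.750 + 0.449) / (1 + 0.750·0.449) = 1.1990/1.3368 = 0.8970.
Compose with the pellet (u' = 0.590 in the drone frame): u_2 = (0.590 + 0.897) / (1 + 0.590·0.897) = 1.4870/1.5292 = 0.9724.
Compose with the further object (u' = -0.413 in the pellet frame): u_3 = (-0.413 + 0.972) / (1 + (-0.413)·0.972) = 0.5594/0.5984 = 0.9348.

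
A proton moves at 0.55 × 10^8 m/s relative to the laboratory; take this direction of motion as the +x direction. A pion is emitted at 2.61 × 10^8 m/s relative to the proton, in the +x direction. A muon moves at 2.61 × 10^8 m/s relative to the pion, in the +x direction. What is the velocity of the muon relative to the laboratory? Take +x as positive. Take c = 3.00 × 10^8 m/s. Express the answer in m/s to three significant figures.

2.98 × 10^8 m/s

Apply u = (u' + v)/(1 + u'v/c²) successively, working outward toward the laboratory.
(Dividing each given speed by c = 3.00 × 10^8 m/s to work in units of c.)
Start: velocity of the proton relative to the laboratory = 0.1833c.
Compose with the pion (u' = 0.870 in the proton frame): u_1 = (0.870 + 0.183) / (1 + 0.870·0.183) = 1.0533/1.1595 = 0.9084.
Compose with the muon (u' = 0.870 in the pion frame): u_2 = (0.870 + 0.908) / (1 + 0.870·0.908) = 1.7784/1.7903 = 0.9934.
So u = 0.9934 × 3.00 × 10^8 m/s.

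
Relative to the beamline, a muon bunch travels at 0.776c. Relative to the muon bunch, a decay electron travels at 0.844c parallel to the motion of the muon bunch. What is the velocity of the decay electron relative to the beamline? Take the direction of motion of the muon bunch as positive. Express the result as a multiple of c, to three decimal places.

With v = 0.776 and u' = 0.844 (in units of c),
u = (u' + v)/(1 + u'v/c²):
u = (0.844 + 0.776) / (1 + 0.844·0.776) = 1.6200/1.6549 = 0.9789
(Galilean addition would give +1.620c, exceeding c.)

0.979c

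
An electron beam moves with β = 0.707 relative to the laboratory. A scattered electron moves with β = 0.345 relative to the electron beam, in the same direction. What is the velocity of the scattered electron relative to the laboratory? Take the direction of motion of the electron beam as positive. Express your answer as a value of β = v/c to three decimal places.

β = 0.846

With v = 0.707 and u' = 0.345 (in units of c),
u = (u' + v)/(1 + u'v/c²):
u = (0.345 + 0.707) / (1 + 0.345·0.707) = 1.0520/1.2439 = 0.8457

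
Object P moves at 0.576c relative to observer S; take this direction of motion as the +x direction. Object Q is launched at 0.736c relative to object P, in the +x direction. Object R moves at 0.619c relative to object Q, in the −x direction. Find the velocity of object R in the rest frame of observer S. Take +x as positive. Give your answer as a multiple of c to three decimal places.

Apply u = (u' + v)/(1 + u'v/c²) successively, working outward toward observer S.
Start: velocity of object P relative to observer S = 0.5760c.
Compose with object Q (u' = 0.736 in object P frame): u_1 = (0.736 + 0.576) / (1 + 0.736·0.576) = 1.3120/1.4239 = 0.9214.
Compose with object R (u' = -0.619 in object Q frame): u_2 = (-0.619 + 0.921) / (1 + (-0.619)·0.921) = 0.3024/0.4297 = 0.7038.

+0.704c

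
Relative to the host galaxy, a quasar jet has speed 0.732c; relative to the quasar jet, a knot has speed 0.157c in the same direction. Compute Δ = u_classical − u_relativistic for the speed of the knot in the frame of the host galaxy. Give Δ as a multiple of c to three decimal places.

Galilean: u_cl = 0.157 + 0.732 = 0.8890.
Relativistic: u_rel = (0.157 + 0.732) / (1 + 0.157·0.732) = 0.8890/1.1149 = 0.7974.
Δ = 0.8890 − 0.7974 = 0.0916.

Δ = 0.092c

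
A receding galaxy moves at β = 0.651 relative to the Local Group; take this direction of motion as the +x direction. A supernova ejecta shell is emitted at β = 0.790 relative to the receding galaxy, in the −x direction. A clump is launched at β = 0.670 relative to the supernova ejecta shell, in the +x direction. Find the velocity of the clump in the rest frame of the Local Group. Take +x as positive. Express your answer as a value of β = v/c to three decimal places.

Apply u = (u' + v)/(1 + u'v/c²) successively, working outward toward the Local Group.
Start: velocity of the receding galaxy relative to the Local Group = 0.6510c.
Compose with the supernova ejecta shell (u' = -0.790 in the receding galaxy frame): u_1 = (-0.790 + 0.651) / (1 + (-0.790)·0.651) = -0.1390/0.4857 = -0.2862.
Compose with the clump (u' = 0.670 in the supernova ejecta shell frame): u_2 = (0.670 + (-0.286)) / (1 + 0.670·(-0.286)) = 0.3838/0.8083 = 0.4749.

β = +0.475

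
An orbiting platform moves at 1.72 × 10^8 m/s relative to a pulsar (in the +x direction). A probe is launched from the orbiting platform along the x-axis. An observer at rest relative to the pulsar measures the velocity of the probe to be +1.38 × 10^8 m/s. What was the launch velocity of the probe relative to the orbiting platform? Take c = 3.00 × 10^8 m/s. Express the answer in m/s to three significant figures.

-4.62 × 10^7 m/s

v = 0.573c, u = 0.460c.
Invert the composition law: u' = (u − v)/(1 − uv/c²).
u' = (0.460 − 0.573) / (1 − (0.460)(0.573)) = -0.1133/0.7363 = -0.1539.
u' = -0.1539 × 3.00 × 10^8 m/s.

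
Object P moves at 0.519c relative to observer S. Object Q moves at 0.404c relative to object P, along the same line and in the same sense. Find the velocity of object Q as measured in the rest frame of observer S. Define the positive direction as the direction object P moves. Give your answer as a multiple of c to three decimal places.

With v = 0.519 and u' = 0.404 (in units of c),
u = (u' + v)/(1 + u'v/c²):
u = (0.404 + 0.519) / (1 + 0.404·0.519) = 0.9230/1.2097 = 0.7630

0.763c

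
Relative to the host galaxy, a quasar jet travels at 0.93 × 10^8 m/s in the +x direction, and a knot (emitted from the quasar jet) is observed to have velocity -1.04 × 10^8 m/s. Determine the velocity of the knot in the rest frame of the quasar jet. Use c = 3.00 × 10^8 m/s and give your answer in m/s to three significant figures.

-1.78 × 10^8 m/s

v = 0.310c, u = -0.347c.
Invert the composition law: u' = (u − v)/(1 − uv/c²).
u' = (-0.347 − 0.310) / (1 − (-0.347)(0.310)) = -0.6567/1.1075 = -0.5929.
u' = -0.5929 × 3.00 × 10^8 m/s.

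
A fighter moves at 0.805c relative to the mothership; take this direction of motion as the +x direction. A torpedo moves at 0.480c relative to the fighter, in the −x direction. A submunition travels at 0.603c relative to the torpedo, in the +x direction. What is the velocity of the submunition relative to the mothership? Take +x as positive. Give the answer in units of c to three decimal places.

+0.858c

Apply u = (u' + v)/(1 + u'v/c²) successively, working outward toward the mothership.
Start: velocity of the fighter relative to the mothership = 0.8050c.
Compose with the torpedo (u' = -0.480 in the fighter frame): u_1 = (-0.480 + 0.805) / (1 + (-0.480)·0.805) = 0.3250/0.6136 = 0.5297.
Compose with the submunition (u' = 0.603 in the torpedo frame): u_2 = (0.603 + 0.530) / (1 + 0.603·0.530) = 1.1327/1.3194 = 0.8585.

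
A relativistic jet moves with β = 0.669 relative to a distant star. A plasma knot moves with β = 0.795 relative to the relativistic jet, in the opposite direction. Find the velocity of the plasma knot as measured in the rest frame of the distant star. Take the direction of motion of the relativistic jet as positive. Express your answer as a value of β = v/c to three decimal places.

With v = 0.669 and u' = -0.795 (in units of c),
u = (u' + v)/(1 + u'v/c²):
u = (-0.795 + 0.669) / (1 + (-0.795)·0.669) = -0.1260/0.4681 = -0.2691

β = -0.269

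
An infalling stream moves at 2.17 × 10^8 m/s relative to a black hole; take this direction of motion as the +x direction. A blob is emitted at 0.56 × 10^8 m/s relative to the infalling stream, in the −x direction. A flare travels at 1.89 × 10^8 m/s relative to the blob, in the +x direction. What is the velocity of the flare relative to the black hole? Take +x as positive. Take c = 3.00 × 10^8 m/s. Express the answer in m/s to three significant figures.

+2.70 × 10^8 m/s

Apply u = (u' + v)/(1 + u'v/c²) successively, working outward toward the black hole.
(Dividing each given speed by c = 3.00 × 10^8 m/s to work in units of c.)
Start: velocity of the infalling stream relative to the black hole = 0.7233c.
Compose with the blob (u' = -0.187 in the infalling stream frame): u_1 = (-0.187 + 0.723) / (1 + (-0.187)·0.723) = 0.5367/0.8650 = 0.6204.
Compose with the flare (u' = 0.630 in the blob frame): u_2 = (0.630 + 0.620) / (1 + 0.630·0.620) = 1.2504/1.3909 = 0.8990.
So u = 0.8990 × 3.00 × 10^8 m/s.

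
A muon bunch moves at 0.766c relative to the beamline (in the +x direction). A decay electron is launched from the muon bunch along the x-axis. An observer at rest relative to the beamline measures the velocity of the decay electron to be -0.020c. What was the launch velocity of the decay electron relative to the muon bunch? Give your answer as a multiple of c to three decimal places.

-0.774c

Invert the composition law: u' = (u − v)/(1 − uv/c²).
u' = (-0.020 − 0.766) / (1 − (-0.020)(0.766)) = -0.7860/1.0153 = -0.7741.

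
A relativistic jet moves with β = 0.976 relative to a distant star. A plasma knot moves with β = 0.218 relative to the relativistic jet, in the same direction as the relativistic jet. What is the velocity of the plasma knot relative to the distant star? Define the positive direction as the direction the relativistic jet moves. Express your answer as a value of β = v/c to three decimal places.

β = 0.985

With v = 0.976 and u' = 0.218 (in units of c),
u = (u' + v)/(1 + u'v/c²):
u = (0.218 + 0.976) / (1 + 0.218·0.976) = 1.1940/1.2128 = 0.9845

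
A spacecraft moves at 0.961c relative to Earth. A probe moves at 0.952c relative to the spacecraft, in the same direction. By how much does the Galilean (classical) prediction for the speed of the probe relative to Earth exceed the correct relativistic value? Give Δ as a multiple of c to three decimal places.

Galilean: u_cl = 0.952 + 0.961 = 1.9130.
Relativistic: u_rel = (0.952 + 0.961) / (1 + 0.952·0.961) = 1.9130/1.9149 = 0.9990.
Δ = 1.9130 − 0.9990 = 0.9140.
(The classical prediction exceeds c; the relativistic result does not.)

Δ = 0.914c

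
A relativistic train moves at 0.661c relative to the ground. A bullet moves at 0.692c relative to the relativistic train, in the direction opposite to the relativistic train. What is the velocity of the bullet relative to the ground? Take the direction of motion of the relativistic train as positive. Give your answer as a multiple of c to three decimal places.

-0.057c

With v = 0.661 and u' = -0.692 (in units of c),
u = (u' + v)/(1 + u'v/c²):
u = (-0.692 + 0.661) / (1 + (-0.692)·0.661) = -0.0310/0.5426 = -0.0571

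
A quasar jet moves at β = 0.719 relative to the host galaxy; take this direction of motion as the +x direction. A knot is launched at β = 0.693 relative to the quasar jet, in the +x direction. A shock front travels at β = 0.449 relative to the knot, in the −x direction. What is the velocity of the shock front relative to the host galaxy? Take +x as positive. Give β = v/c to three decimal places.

Apply u = (u' + v)/(1 + u'v/c²) successively, working outward toward the host galaxy.
Start: velocity of the quasar jet relative to the host galaxy = 0.7190c.
Compose with the knot (u' = 0.693 in the quasar jet frame): u_1 = (0.693 + 0.719) / (1 + 0.693·0.719) = 1.4120/1.4983 = 0.9424.
Compose with the shock front (u' = -0.449 in the knot frame): u_2 = (-0.449 + 0.942) / (1 + (-0.449)·0.942) = 0.4934/0.5769 = 0.8554.

β = +0.855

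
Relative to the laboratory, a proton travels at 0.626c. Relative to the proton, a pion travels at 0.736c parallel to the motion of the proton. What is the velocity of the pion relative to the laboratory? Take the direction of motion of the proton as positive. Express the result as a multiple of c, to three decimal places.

With v = 0.626 and u' = 0.736 (in units of c),
u = (u' + v)/(1 + u'v/c²):
u = (0.736 + 0.626) / (1 + 0.736·0.626) = 1.3620/1.4607 = 0.9324
(Galilean addition would give +1.362c, exceeding c.)

0.932c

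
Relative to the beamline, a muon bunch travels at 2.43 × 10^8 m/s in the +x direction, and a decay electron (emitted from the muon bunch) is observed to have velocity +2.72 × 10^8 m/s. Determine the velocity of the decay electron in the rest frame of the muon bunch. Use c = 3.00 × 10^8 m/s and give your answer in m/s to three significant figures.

v = 0.810c, u = 0.907c.
Invert the composition law: u' = (u − v)/(1 − uv/c²).
u' = (0.907 − 0.810) / (1 − (0.907)(0.810)) = 0.0967/0.2656 = 0.3640.
u' = 0.3640 × 3.00 × 10^8 m/s.

+1.09 × 10^8 m/s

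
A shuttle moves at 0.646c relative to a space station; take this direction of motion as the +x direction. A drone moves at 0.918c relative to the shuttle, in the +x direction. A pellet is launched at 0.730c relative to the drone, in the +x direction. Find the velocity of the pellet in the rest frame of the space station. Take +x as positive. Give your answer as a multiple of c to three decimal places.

0.997c

Apply u = (u' + v)/(1 + u'v/c²) successively, working outward toward the space station.
Start: velocity of the shuttle relative to the space station = 0.6460c.
Compose with the drone (u' = 0.918 in the shuttle frame): u_1 = (0.918 + 0.646) / (1 + 0.918·0.646) = 1.5640/1.5930 = 0.9818.
Compose with the pellet (u' = 0.730 in the drone frame): u_2 = (0.730 + 0.982) / (1 + 0.730·0.982) = 1.7118/1.7167 = 0.9971.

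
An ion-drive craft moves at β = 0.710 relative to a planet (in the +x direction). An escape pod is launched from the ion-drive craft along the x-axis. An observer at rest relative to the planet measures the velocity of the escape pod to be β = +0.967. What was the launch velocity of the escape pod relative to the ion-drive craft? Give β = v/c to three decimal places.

Invert the composition law: u' = (u − v)/(1 − uv/c²).
u' = (0.967 − 0.710) / (1 − (0.967)(0.710)) = 0.2570/0.3134 = 0.8200.

β = +0.820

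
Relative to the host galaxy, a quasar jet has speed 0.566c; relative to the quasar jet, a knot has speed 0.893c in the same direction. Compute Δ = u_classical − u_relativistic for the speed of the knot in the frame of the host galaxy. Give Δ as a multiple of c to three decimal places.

Galilean: u_cl = 0.893 + 0.566 = 1.4590.
Relativistic: u_rel = (0.893 + 0.566) / (1 + 0.893·0.566) = 1.4590/1.5054 = 0.9692.
Δ = 1.4590 − 0.9692 = 0.4898.
(The classical prediction exceeds c; the relativistic result does not.)

Δ = 0.490c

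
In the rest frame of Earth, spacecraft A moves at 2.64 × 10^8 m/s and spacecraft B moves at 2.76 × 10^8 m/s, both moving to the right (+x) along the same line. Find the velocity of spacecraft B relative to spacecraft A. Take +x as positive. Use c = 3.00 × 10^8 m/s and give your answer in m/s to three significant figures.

+6.30 × 10^7 m/s

β_A = 0.880, β_B = 0.920 (dividing each by c = 3.00 × 10^8 m/s).
Transform to A's frame with the inverse velocity-addition law: u' = (u − v)/(1 − uv/c²), taking u = β_B and v = β_A.
u' = (0.920 − 0.880) / (1 − (0.880)(0.920)) = 0.0400/0.1904 = 0.2101.
u' = 0.2101 × 3.00 × 10^8 m/s.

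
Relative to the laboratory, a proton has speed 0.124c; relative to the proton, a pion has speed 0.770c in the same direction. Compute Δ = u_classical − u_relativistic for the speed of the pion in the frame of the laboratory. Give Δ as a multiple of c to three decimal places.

Δ = 0.078c

Galilean: u_cl = 0.770 + 0.124 = 0.8940.
Relativistic: u_rel = (0.770 + 0.124) / (1 + 0.770·0.124) = 0.8940/1.0955 = 0.8161.
Δ = 0.8940 − 0.8161 = 0.0779.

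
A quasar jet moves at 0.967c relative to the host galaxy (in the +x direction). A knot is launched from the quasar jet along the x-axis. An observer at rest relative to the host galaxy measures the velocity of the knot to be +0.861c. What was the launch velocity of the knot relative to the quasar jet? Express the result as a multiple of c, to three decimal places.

Invert the composition law: u' = (u − v)/(1 − uv/c²).
u' = (0.861 − 0.967) / (1 − (0.861)(0.967)) = -0.1060/0.1674 = -0.6332.

-0.633c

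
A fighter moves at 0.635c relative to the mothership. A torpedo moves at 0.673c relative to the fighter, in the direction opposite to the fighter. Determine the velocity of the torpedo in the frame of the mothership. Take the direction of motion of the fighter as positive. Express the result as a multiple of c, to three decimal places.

With v = 0.635 and u' = -0.673 (in units of c),
u = (u' + v)/(1 + u'v/c²):
u = (-0.673 + 0.635) / (1 + (-0.673)·0.635) = -0.0380/0.5726 = -0.0664

-0.066c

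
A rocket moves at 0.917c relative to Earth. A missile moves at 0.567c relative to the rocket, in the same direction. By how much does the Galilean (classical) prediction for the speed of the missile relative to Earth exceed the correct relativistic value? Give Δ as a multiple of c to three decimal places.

Δ = 0.508c

Galilean: u_cl = 0.567 + 0.917 = 1.4840.
Relativistic: u_rel = (0.567 + 0.917) / (1 + 0.567·0.917) = 1.4840/1.5199 = 0.9764.
Δ = 1.4840 − 0.9764 = 0.5076.
(The classical prediction exceeds c; the relativistic result does not.)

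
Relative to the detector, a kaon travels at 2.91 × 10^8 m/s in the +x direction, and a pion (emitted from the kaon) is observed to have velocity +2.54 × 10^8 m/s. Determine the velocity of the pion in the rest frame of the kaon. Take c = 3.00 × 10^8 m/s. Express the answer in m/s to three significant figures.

-2.07 × 10^8 m/s

v = 0.970c, u = 0.847c.
Invert the composition law: u' = (u − v)/(1 − uv/c²).
u' = (0.847 − 0.970) / (1 − (0.847)(0.970)) = -0.1233/0.1787 = -0.6900.
u' = -0.6900 × 3.00 × 10^8 m/s.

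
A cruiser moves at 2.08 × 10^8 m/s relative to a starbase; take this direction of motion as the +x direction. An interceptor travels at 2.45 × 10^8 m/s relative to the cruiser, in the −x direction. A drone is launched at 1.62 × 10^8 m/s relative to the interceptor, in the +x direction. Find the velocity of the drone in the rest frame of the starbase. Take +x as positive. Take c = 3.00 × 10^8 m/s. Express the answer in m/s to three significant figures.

Apply u = (u' + v)/(1 + u'v/c²) successively, working outward toward the starbase.
(Dividing each given speed by c = 3.00 × 10^8 m/s to work in units of c.)
Start: velocity of the cruiser relative to the starbase = 0.6933c.
Compose with the interceptor (u' = -0.817 in the cruiser frame): u_1 = (-0.817 + 0.693) / (1 + (-0.817)·0.693) = -0.1233/0.4338 = -0.2843.
Compose with the drone (u' = 0.540 in the interceptor frame): u_2 = (0.540 + (-0.284)) / (1 + 0.540·(-0.284)) = 0.2557/0.8465 = 0.3021.
So u = 0.3021 × 3.00 × 10^8 m/s.

+9.06 × 10^7 m/s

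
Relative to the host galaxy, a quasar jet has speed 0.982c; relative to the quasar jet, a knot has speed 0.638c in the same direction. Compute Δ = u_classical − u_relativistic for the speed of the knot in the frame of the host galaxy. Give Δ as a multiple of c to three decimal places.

Galilean: u_cl = 0.638 + 0.982 = 1.6200.
Relativistic: u_rel = (0.638 + 0.982) / (1 + 0.638·0.982) = 1.6200/1.6265 = 0.9960.
Δ = 1.6200 − 0.9960 = 0.6240.
(The classical prediction exceeds c; the relativistic result does not.)

Δ = 0.624c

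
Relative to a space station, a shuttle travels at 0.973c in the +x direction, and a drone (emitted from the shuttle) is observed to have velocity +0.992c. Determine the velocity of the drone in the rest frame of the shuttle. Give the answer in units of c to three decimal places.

+0.546c

Invert the composition law: u' = (u − v)/(1 − uv/c²).
u' = (0.992 − 0.973) / (1 − (0.992)(0.973)) = 0.0190/0.0348 = 0.5462.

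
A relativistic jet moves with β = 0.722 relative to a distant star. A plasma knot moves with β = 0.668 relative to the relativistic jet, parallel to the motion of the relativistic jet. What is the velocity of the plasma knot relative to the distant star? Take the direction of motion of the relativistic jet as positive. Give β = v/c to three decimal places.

β = 0.938

With v = 0.722 and u' = 0.668 (in units of c),
u = (u' + v)/(1 + u'v/c²):
u = (0.668 + 0.722) / (1 + 0.668·0.722) = 1.3900/1.4823 = 0.9377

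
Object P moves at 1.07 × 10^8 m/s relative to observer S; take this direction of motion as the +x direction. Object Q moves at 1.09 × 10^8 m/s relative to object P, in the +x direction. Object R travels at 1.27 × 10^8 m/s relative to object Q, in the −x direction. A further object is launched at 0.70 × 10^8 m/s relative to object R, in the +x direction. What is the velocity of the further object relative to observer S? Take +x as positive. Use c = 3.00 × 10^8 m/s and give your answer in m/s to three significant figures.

+1.48 × 10^8 m/s

Apply u = (u' + v)/(1 + u'v/c²) successively, working outward toward observer S.
(Dividing each given speed by c = 3.00 × 10^8 m/s to work in units of c.)
Start: velocity of object P relative to observer S = 0.3567c.
Compose with object Q (u' = 0.363 in object P frame): u_1 = (0.363 + 0.357) / (1 + 0.363·0.357) = 0.7200/1.1296 = 0.6374.
Compose with object R (u' = -0.423 in object Q frame): u_2 = (-0.423 + 0.637) / (1 + (-0.423)·0.637) = 0.2141/0.7302 = 0.2932.
Compose with the further object (u' = 0.233 in object R frame): u_3 = (0.233 + 0.293) / (1 + 0.233·0.293) = 0.5265/1.0684 = 0.4928.
So u = 0.4928 × 3.00 × 10^8 m/s.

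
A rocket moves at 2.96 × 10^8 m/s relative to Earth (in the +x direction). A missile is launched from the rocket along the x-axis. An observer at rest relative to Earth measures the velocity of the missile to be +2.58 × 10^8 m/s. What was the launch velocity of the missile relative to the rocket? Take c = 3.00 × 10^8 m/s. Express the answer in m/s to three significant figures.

-2.51 × 10^8 m/s

v = 0.987c, u = 0.860c.
Invert the composition law: u' = (u − v)/(1 − uv/c²).
u' = (0.860 − 0.987) / (1 − (0.860)(0.987)) = -0.1267/0.1515 = -0.8363.
u' = -0.8363 × 3.00 × 10^8 m/s.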